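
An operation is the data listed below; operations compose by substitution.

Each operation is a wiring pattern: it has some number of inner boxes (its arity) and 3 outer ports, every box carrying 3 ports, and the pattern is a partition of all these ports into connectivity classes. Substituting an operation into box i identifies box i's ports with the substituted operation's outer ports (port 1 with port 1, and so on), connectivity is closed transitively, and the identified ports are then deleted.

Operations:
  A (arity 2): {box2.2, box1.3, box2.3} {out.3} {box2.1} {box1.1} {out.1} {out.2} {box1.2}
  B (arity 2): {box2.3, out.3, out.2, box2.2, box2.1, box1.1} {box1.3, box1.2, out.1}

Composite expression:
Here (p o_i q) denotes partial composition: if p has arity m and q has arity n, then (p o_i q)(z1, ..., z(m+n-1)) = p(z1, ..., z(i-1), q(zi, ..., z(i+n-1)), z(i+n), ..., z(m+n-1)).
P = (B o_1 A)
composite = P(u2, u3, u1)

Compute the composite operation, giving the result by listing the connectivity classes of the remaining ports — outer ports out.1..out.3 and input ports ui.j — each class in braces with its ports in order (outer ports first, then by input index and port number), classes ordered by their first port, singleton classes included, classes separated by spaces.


{out.1} {out.2, out.3, u1.1, u1.2, u1.3} {u2.1} {u2.2} {u2.3, u3.2, u3.3} {u3.1}

Treat the ports identified at B as solder joints: merge, then drop.
through A, on inputs (u2, u3): {out.1} {out.2} {out.3} {u2.1} {u2.2} {u2.3, u3.2, u3.3} {u3.1} (out.j = stage outer ports)
through B, on inputs (u2, u3, u1): {out.1} {out.2, out.3, u1.1, u1.2, u1.3} {u2.1} {u2.2} {u2.3, u3.2, u3.3} {u3.1} (out.j = stage outer ports)


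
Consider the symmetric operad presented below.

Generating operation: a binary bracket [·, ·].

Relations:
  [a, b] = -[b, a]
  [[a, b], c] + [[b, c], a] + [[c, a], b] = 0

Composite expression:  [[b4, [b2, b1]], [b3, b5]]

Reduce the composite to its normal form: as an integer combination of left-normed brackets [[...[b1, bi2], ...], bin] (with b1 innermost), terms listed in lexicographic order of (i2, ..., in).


[[[[b1, b2], b4], b3], b5] - [[[[b1, b2], b4], b5], b3]

Skip Jacobi rewriting: expand, keep b1-initial words, read off terms.
Composite bracket: [[b4, [b2, b1]], [b3, b5]]
Applying ab - ba throughout gives 16 signed words (2^4 = 16).
Keep just the words that open with b1:
  the word b1b2b4b3b5 carries sign +1 and contributes +[[[[b1, b2], b4], b3], b5]
  the word b1b2b4b5b3 carries sign -1 and contributes -[[[[b1, b2], b4], b5], b3]


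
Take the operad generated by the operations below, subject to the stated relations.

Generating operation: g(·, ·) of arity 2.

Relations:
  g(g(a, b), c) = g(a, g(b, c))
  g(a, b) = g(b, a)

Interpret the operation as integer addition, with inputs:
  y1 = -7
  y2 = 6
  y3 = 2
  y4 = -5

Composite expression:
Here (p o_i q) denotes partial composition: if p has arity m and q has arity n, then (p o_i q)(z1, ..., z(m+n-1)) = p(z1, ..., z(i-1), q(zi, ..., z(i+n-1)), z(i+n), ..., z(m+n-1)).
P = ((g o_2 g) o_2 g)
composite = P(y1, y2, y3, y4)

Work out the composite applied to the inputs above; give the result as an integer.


-4


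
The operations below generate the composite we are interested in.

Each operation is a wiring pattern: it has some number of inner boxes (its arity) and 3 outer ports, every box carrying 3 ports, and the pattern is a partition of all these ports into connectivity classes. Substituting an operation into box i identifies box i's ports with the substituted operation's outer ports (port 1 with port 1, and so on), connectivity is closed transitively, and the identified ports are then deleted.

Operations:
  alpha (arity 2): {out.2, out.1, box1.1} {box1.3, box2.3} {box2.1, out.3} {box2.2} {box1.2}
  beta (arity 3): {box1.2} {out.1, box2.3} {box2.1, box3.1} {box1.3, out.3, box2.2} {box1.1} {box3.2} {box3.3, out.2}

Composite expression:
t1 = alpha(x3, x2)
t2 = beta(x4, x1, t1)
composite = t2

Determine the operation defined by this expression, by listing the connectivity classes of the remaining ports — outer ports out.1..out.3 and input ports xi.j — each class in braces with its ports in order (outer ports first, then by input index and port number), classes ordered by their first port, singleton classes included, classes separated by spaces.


{out.1, x1.3} {out.2, x2.1} {out.3, x1.2, x4.3} {x1.1, x3.1} {x2.2} {x2.3, x3.3} {x3.2} {x4.1} {x4.2}

Two ports join when wires chain via beta-identified ports.
the subtree at alpha composes to {out.1, out.2, x3.1} {out.3, x2.1} {x2.2} {x2.3, x3.3} {x3.2} on (x3, x2); out.j = own outer ports
the subtree at beta composes to {out.1, x1.3} {out.2, x2.1} {out.3, x1.2, x4.3} {x1.1, x3.1} {x2.2} {x2.3, x3.3} {x3.2} {x4.1} {x4.2} on (x4, x1, x3, x2); out.j = own outer ports


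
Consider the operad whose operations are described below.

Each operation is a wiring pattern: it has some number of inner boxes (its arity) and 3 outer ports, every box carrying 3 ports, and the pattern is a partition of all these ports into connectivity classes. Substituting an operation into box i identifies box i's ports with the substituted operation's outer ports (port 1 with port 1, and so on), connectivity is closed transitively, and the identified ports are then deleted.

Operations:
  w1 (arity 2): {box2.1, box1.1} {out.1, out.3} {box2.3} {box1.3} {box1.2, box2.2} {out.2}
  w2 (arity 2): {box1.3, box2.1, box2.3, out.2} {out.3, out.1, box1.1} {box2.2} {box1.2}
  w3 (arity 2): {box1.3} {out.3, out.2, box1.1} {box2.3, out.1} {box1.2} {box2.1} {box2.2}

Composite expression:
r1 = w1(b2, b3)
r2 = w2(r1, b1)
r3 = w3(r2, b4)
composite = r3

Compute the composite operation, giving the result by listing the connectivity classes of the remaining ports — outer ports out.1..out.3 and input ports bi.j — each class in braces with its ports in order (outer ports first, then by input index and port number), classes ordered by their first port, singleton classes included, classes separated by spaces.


Treat the ports identified at w3 as solder joints: merge, then drop.
w1 over (b2, b3) gives {out.1, out.3} {out.2} {b2.1, b3.1} {b2.2, b3.2} {b2.3} {b3.3}, out.j being that stage's outer ports
w2 over (b2, b3, b1) gives {out.1, out.2, out.3, b1.1, b1.3} {b1.2} {b2.1, b3.1} {b2.2, b3.2} {b2.3} {b3.3}, out.j being that stage's outer ports
w3 over (b2, b3, b1, b4) gives {out.1, b4.3} {out.2, out.3, b1.1, b1.3} {b1.2} {b2.1, b3.1} {b2.2, b3.2} {b2.3} {b3.3} {b4.1} {b4.2}, out.j being that stage's outer ports

{out.1, b4.3} {out.2, out.3, b1.1, b1.3} {b1.2} {b2.1, b3.1} {b2.2, b3.2} {b2.3} {b3.3} {b4.1} {b4.2}


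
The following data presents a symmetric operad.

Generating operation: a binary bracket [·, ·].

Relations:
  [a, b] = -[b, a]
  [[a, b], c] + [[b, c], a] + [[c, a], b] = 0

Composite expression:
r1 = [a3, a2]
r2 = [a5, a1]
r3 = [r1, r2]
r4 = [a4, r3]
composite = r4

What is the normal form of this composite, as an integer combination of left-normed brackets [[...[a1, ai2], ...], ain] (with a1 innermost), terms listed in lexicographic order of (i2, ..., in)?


[[[[a1, a5], a2], a3], a4] - [[[[a1, a5], a3], a2], a4]

A multilinear Lie element is pinned by a1-initial words (a1 innermost).
Composite bracket: [a4, [[a3, a2], [a5, a1]]]
Applying ab - ba throughout gives 16 signed words (2^4 = 16).
Collect the words opening with a1:
  the word a1a5a2a3a4 carries sign +1 and contributes +[[[[a1, a5], a2], a3], a4]
  the word a1a5a3a2a4 carries sign -1 and contributes -[[[[a1, a5], a3], a2], a4]


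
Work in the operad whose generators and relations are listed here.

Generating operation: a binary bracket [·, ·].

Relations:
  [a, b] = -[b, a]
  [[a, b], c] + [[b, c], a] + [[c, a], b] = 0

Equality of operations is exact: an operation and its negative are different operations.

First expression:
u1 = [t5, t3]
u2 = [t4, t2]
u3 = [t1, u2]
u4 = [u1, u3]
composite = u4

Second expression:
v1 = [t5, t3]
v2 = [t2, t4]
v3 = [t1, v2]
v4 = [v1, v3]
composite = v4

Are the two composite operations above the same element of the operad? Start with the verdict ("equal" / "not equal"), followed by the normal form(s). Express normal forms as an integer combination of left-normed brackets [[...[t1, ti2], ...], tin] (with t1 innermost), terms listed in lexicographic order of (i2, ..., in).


not equal; the first gives -[[[[t1, t2], t4], t3], t5] + [[[[t1, t2], t4], t5], t3] + [[[[t1, t4], t2], t3], t5] - [[[[t1, t4], t2], t5], t3] and the second [[[[t1, t2], t4], t3], t5] - [[[[t1, t2], t4], t5], t3] - [[[[t1, t4], t2], t3], t5] + [[[[t1, t4], t2], t5], t3]

In normal form, the first expression is -[[[[t1, t2], t4], t3], t5] + [[[[t1, t2], t4], t5], t3] + [[[[t1, t4], t2], t3], t5] - [[[[t1, t4], t2], t5], t3]
In normal form, the second expression is [[[[t1, t2], t4], t3], t5] - [[[[t1, t2], t4], t5], t3] - [[[[t1, t4], t2], t3], t5] + [[[[t1, t4], t2], t5], t3]
They disagree, so not equal.


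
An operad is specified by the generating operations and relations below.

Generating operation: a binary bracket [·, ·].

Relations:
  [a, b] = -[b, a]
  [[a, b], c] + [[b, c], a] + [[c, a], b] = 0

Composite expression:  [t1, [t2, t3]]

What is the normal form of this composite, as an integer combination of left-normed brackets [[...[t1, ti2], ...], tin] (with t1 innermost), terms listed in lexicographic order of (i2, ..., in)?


A multilinear Lie element is pinned by t1-initial words (t1 innermost).
Composite bracket: [t1, [t2, t3]]
Each bracket splits as ab - ba, giving 4 signed words (2^2 = 4).
Collect the words opening with t1:
  t1t2t3 (sign +1) contributes +[[t1, t2], t3]
  t1t3t2 (sign -1) contributes -[[t1, t3], t2]

[[t1, t2], t3] - [[t1, t3], t2]


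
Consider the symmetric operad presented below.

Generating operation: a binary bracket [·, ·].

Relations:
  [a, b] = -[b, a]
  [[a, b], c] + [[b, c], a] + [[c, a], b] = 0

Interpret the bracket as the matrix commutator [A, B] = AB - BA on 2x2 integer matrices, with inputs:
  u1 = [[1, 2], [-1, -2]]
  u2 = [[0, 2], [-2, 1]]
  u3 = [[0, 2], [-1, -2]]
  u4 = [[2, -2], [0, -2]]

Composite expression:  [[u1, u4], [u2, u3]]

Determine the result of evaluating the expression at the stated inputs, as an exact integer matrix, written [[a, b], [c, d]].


[u1, u4] = [[-2, -14], [-4, 2]]
[u2, u3] = [[2, -6], [-5, -2]]
[[u1, u4], [u2, u3]] = [[46, 80], [-36, -46]]

[[46, 80], [-36, -46]]


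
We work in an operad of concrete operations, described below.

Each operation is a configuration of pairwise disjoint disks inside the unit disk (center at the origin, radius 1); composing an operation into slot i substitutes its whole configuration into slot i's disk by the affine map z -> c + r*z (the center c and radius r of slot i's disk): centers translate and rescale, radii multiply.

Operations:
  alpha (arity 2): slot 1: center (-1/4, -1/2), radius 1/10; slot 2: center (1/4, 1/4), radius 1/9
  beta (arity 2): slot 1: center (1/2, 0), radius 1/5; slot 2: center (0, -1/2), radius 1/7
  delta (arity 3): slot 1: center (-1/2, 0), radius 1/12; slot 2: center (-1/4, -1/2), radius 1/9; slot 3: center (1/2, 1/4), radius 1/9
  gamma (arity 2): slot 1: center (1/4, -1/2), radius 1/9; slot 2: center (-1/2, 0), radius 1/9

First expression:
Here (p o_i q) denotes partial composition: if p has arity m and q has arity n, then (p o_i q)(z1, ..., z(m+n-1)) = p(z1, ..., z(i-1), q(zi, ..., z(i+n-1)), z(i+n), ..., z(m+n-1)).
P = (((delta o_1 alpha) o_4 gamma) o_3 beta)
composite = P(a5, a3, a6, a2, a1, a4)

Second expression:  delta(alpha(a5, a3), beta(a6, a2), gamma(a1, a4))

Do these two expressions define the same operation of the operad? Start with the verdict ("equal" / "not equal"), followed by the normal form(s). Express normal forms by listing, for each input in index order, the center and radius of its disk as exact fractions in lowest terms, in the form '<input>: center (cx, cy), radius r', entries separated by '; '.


equal: each reduces to a1: center (19/36, 7/36), radius 1/81; a2: center (-1/4, -5/9), radius 1/63; a3: center (-23/48, 1/48), radius 1/108; a4: center (4/9, 1/4), radius 1/81; a5: center (-25/48, -1/24), radius 1/120; a6: center (-7/36, -1/2), radius 1/45


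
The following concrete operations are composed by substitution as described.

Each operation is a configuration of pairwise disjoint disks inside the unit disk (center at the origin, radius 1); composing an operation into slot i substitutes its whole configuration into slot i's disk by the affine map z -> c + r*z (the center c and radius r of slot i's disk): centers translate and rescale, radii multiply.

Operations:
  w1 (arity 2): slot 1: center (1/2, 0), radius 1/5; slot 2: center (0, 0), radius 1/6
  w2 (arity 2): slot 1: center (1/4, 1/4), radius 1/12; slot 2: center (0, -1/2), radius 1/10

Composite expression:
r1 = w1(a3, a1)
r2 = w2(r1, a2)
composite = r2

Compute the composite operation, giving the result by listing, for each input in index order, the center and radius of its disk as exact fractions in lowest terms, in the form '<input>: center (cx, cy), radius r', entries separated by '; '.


a1: center (1/4, 1/4), radius 1/72; a2: center (0, -1/2), radius 1/10; a3: center (7/24, 1/4), radius 1/60

Below w2, radii multiply path by path; the a-disk centers shift.
a3 passes through 2 substitutions, ending at center (7/24, 1/4), radius 1/60
a1 passes through 2 substitutions, ending at center (1/4, 1/4), radius 1/72
a2 passes through 1 substitution, ending at center (0, -1/2), radius 1/10


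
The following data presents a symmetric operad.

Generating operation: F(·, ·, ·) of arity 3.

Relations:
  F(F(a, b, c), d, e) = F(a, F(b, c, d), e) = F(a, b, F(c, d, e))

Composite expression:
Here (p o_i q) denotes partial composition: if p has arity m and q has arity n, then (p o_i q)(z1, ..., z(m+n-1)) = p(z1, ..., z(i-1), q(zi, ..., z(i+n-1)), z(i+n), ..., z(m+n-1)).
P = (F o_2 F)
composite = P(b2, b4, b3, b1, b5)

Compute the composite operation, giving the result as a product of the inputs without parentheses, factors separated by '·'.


Associativity of F dissolves the nesting; only the b-input order survives.
F(b4, b3, b1) linearizes to b4 · b3 · b1
F(b2, F(b4, b3, b1), b5) linearizes to b2 · b4 · b3 · b1 · b5

b2 · b4 · b3 · b1 · b5


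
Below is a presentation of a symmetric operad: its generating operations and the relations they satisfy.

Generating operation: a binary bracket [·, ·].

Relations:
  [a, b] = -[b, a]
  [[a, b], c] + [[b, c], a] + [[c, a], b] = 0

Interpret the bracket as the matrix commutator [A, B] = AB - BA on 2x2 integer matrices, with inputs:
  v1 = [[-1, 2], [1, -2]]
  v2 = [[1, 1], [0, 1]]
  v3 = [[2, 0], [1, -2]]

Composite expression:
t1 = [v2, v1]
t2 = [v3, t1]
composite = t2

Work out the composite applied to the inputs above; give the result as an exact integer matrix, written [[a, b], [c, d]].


[v2, v1] = [[1, -1], [0, -1]]
[v3, [v2, v1]] = [[1, -4], [2, -1]]

[[1, -4], [2, -1]]


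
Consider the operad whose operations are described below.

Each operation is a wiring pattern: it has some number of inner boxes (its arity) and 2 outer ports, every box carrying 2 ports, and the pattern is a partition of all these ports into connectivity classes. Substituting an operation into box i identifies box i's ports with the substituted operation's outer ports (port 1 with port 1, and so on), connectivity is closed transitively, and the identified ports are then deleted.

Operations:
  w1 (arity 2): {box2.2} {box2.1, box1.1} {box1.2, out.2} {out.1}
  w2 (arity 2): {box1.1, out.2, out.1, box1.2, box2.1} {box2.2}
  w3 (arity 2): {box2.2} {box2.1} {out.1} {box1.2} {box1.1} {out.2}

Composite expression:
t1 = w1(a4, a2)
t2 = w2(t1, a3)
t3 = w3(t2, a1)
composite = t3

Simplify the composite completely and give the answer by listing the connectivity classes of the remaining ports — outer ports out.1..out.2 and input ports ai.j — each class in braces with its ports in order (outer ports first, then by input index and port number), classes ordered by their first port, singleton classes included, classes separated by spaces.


{out.1} {out.2} {a1.1} {a1.2} {a2.1, a4.1} {a2.2} {a3.1, a4.2} {a3.2}

Two ports join when wires chain via w3-identified ports.
the subtree at w1 composes to {out.1} {out.2, a4.2} {a2.1, a4.1} {a2.2} on (a4, a2); out.j = own outer ports
the subtree at w2 composes to {out.1, out.2, a3.1, a4.2} {a2.1, a4.1} {a2.2} {a3.2} on (a4, a2, a3); out.j = own outer ports
the subtree at w3 composes to {out.1} {out.2} {a1.1} {a1.2} {a2.1, a4.1} {a2.2} {a3.1, a4.2} {a3.2} on (a4, a2, a3, a1); out.j = own outer ports


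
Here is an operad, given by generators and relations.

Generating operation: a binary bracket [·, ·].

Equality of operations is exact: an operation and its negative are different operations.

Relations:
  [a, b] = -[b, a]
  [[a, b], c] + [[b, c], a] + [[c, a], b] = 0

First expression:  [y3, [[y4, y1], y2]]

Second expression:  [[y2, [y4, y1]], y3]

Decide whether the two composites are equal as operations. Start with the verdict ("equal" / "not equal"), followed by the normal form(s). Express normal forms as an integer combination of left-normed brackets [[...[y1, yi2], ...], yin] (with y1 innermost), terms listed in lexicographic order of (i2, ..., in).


equal — both sides give [[[y1, y4], y2], y3]

Reducing the first expression gives [[[y1, y4], y2], y3]
Reducing the second expression gives [[[y1, y4], y2], y3]
The forms coincide; equal.


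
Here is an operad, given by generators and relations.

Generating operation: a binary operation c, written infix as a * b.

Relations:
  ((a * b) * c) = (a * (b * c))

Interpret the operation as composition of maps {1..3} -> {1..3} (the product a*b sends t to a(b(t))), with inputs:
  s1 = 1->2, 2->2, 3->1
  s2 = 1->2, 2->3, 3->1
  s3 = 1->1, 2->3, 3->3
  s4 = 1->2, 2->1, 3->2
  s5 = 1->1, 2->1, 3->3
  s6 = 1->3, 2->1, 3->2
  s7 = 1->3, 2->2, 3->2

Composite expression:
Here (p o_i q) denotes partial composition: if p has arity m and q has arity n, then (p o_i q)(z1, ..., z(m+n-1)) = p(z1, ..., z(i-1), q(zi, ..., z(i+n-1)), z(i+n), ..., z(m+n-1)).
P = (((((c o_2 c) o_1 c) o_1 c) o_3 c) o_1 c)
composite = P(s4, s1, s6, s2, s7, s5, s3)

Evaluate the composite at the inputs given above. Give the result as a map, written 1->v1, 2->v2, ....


(s4 * s1) = 1->1, 2->1, 3->2
((s4 * s1) * s6) = 1->2, 2->1, 3->1
(s2 * s7) = 1->1, 2->3, 3->3
(((s4 * s1) * s6) * (s2 * s7)) = 1->2, 2->1, 3->1
(s5 * s3) = 1->1, 2->3, 3->3
((((s4 * s1) * s6) * (s2 * s7)) * (s5 * s3)) = 1->2, 2->1, 3->1

1->2, 2->1, 3->1


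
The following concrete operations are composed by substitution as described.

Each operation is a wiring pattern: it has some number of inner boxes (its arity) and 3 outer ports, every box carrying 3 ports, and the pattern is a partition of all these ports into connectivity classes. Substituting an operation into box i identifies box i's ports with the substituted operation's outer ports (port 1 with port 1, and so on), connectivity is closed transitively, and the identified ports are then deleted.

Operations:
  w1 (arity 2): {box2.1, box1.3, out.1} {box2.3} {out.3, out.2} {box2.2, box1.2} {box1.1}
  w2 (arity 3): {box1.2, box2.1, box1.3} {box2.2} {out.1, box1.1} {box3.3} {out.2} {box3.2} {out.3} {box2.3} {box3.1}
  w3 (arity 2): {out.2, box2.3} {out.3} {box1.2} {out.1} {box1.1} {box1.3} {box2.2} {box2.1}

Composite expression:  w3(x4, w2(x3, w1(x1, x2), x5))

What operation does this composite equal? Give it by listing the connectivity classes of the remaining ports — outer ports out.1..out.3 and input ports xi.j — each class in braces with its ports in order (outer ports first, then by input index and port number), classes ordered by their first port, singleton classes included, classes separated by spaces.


{out.1} {out.2} {out.3} {x1.1} {x1.2, x2.2} {x1.3, x2.1, x3.2, x3.3} {x2.3} {x3.1} {x4.1} {x4.2} {x4.3} {x5.1} {x5.2} {x5.3}

Substituting into w3 glues patterns; closure does the rest.
after w1, the pattern on (x1, x2) reads {out.1, x1.3, x2.1} {out.2, out.3} {x1.1} {x1.2, x2.2} {x2.3} (out.j = its outer ports)
after w2, the pattern on (x3, x1, x2, x5) reads {out.1, x3.1} {out.2} {out.3} {x1.1} {x1.2, x2.2} {x1.3, x2.1, x3.2, x3.3} {x2.3} {x5.1} {x5.2} {x5.3} (out.j = its outer ports)
after w3, the pattern on (x4, x3, x1, x2, x5) reads {out.1} {out.2} {out.3} {x1.1} {x1.2, x2.2} {x1.3, x2.1, x3.2, x3.3} {x2.3} {x3.1} {x4.1} {x4.2} {x4.3} {x5.1} {x5.2} {x5.3} (out.j = its outer ports)


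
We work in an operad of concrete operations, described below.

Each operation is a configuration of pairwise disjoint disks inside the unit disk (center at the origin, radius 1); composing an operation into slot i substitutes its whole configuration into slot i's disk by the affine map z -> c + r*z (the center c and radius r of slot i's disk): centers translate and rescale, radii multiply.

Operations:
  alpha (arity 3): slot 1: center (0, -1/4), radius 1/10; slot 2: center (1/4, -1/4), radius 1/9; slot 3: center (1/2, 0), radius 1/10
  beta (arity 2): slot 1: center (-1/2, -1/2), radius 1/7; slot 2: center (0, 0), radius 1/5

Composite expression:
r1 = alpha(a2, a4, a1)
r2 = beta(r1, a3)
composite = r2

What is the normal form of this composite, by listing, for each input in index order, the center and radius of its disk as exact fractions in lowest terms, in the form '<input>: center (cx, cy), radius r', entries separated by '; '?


Only the slot chain above each a matters under beta; compose those maps.
tracing a2 down its 2-map path: center (-1/2, -15/28), radius 1/70
tracing a4 down its 2-map path: center (-13/28, -15/28), radius 1/63
tracing a1 down its 2-map path: center (-3/7, -1/2), radius 1/70
tracing a3 down its 1-map path: center (0, 0), radius 1/5

a1: center (-3/7, -1/2), radius 1/70; a2: center (-1/2, -15/28), radius 1/70; a3: center (0, 0), radius 1/5; a4: center (-13/28, -15/28), radius 1/63


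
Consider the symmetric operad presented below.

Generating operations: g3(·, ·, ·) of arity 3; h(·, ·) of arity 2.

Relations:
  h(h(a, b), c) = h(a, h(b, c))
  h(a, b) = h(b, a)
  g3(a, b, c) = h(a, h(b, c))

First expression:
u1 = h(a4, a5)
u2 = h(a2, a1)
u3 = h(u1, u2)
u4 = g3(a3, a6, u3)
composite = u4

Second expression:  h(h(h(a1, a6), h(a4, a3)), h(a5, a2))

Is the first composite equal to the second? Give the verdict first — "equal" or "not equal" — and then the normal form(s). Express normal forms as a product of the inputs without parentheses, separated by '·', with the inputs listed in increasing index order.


equal; both compose to a1 · a2 · a3 · a4 · a5 · a6

In normal form, the first expression is a1 · a2 · a3 · a4 · a5 · a6
In normal form, the second expression is a1 · a2 · a3 · a4 · a5 · a6
One common form — equal.


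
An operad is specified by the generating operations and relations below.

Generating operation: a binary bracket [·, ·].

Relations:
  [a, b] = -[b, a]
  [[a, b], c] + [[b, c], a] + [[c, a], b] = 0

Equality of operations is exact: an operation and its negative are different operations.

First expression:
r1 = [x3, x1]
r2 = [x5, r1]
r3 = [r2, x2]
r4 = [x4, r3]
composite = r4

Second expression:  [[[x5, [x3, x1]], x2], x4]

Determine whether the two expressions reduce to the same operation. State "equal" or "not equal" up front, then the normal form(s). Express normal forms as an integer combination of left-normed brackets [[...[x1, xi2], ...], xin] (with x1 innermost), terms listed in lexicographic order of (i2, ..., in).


The first expression, normalized: -[[[[x1, x3], x5], x2], x4]
The second expression, normalized: [[[[x1, x3], x5], x2], x4]
Distinct normal forms: not equal.

not equal; the first gives -[[[[x1, x3], x5], x2], x4] and the second [[[[x1, x3], x5], x2], x4]


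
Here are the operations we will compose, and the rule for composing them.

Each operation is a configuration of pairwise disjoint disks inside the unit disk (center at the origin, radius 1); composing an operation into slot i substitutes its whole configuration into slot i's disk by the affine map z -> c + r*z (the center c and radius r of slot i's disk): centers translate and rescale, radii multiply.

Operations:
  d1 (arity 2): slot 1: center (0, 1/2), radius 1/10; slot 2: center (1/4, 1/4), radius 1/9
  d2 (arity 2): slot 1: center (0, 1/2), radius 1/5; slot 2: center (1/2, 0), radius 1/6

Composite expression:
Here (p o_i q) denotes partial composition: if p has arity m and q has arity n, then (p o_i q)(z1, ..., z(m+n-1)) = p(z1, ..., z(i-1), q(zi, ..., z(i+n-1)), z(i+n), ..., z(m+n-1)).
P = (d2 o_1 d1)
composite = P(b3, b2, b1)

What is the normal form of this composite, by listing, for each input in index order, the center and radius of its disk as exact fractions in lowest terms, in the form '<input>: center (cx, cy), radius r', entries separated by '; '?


Only the slot chain above each b matters under d2; compose those maps.
b3: after 2 affine steps, its disk has center (0, 3/5), radius 1/50
b2: after 2 affine steps, its disk has center (1/20, 11/20), radius 1/45
b1: after 1 affine step, its disk has center (1/2, 0), radius 1/6

b1: center (1/2, 0), radius 1/6; b2: center (1/20, 11/20), radius 1/45; b3: center (0, 3/5), radius 1/50


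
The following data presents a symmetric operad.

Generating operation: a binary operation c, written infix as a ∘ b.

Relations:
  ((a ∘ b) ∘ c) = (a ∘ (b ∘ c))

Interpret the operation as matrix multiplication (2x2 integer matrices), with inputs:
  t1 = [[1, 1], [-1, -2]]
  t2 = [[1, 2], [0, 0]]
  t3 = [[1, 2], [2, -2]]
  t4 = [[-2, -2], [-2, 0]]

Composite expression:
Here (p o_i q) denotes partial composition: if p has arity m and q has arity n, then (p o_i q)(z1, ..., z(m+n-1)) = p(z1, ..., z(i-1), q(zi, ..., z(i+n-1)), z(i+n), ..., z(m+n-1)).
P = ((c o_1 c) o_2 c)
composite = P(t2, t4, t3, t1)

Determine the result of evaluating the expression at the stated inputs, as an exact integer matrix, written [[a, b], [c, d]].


(t4 ∘ t3) = [[-6, 0], [-2, -4]]
(t2 ∘ (t4 ∘ t3)) = [[-10, -8], [0, 0]]
((t2 ∘ (t4 ∘ t3)) ∘ t1) = [[-2, 6], [0, 0]]

[[-2, 6], [0, 0]]


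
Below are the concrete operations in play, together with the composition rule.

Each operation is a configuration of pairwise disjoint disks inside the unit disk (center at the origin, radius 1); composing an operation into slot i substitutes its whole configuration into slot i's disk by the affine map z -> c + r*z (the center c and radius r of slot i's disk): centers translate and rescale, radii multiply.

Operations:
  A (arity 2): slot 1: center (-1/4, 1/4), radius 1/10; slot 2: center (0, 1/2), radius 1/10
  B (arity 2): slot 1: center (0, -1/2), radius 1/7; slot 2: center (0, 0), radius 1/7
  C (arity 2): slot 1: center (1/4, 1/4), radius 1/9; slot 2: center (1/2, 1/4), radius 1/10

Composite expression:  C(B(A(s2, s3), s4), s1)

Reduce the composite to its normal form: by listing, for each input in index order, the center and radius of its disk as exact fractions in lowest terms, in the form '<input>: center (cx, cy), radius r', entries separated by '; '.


s1: center (1/2, 1/4), radius 1/10; s2: center (31/126, 25/126), radius 1/630; s3: center (1/4, 17/84), radius 1/630; s4: center (1/4, 1/4), radius 1/63

Affine substitution under C: radii multiply and s-centers shift.
s2 passes through 3 substitutions, ending at center (31/126, 25/126), radius 1/630
s3 passes through 3 substitutions, ending at center (1/4, 17/84), radius 1/630
s4 passes through 2 substitutions, ending at center (1/4, 1/4), radius 1/63
s1 passes through 1 substitution, ending at center (1/2, 1/4), radius 1/10


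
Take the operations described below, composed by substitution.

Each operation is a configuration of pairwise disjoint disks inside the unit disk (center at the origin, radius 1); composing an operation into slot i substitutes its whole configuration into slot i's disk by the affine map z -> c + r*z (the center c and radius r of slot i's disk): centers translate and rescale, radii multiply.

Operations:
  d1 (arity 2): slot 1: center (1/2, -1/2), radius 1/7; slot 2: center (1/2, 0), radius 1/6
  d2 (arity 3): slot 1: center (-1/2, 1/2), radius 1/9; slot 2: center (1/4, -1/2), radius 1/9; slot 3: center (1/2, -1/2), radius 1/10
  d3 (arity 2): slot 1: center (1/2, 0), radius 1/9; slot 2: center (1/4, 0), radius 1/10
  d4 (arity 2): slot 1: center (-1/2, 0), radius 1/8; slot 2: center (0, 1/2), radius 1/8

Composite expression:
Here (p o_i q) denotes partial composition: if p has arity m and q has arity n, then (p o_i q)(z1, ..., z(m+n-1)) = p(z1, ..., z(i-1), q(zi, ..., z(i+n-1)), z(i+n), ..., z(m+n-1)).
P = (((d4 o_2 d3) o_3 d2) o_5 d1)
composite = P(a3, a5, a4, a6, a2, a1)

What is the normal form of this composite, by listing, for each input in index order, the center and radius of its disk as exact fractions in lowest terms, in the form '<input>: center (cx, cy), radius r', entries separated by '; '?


a1: center (61/1600, 79/160), radius 1/4800; a2: center (61/1600, 789/1600), radius 1/5600; a3: center (-1/2, 0), radius 1/8; a4: center (1/40, 81/160), radius 1/720; a5: center (1/16, 1/2), radius 1/72; a6: center (11/320, 79/160), radius 1/720

Nesting under d4 composes maps z -> c + r*z down each a-path.
tracing a3 down its 1-map path: center (-1/2, 0), radius 1/8
tracing a5 down its 2-map path: center (1/16, 1/2), radius 1/72
tracing a4 down its 3-map path: center (1/40, 81/160), radius 1/720
tracing a6 down its 3-map path: center (11/320, 79/160), radius 1/720
tracing a2 down its 4-map path: center (61/1600, 789/1600), radius 1/5600
tracing a1 down its 4-map path: center (61/1600, 79/160), radius 1/4800


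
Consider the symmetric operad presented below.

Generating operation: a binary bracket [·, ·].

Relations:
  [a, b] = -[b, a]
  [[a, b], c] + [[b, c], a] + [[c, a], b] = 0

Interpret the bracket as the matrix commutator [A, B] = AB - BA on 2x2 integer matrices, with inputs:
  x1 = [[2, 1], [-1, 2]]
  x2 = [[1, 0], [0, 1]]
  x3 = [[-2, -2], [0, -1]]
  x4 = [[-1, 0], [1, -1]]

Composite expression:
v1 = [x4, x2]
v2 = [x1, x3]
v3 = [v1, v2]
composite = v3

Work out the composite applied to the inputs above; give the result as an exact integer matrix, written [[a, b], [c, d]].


[[0, 0], [0, 0]]

[x4, x2] = [[0, 0], [0, 0]]
[x1, x3] = [[-2, 1], [1, 2]]
[[x4, x2], [x1, x3]] = [[0, 0], [0, 0]]


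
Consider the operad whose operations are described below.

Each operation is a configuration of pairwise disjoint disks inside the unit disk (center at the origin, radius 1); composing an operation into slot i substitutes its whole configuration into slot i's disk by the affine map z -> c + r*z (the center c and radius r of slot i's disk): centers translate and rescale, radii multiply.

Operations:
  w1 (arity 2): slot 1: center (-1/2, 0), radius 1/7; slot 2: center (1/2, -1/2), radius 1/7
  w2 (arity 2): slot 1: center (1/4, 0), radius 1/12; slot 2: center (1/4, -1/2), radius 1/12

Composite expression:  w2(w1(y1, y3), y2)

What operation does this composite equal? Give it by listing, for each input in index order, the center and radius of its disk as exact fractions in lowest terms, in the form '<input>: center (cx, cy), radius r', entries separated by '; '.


y1: center (5/24, 0), radius 1/84; y2: center (1/4, -1/2), radius 1/12; y3: center (7/24, -1/24), radius 1/84

Only the slot chain above each y matters under w2; compose those maps.
tracing y1 down its 2-map path: center (5/24, 0), radius 1/84
tracing y3 down its 2-map path: center (7/24, -1/24), radius 1/84
tracing y2 down its 1-map path: center (1/4, -1/2), radius 1/12


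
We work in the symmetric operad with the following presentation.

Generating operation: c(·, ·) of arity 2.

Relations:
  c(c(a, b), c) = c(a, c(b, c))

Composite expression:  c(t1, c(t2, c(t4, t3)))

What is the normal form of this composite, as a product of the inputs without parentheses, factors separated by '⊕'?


t1 ⊕ t2 ⊕ t4 ⊕ t3


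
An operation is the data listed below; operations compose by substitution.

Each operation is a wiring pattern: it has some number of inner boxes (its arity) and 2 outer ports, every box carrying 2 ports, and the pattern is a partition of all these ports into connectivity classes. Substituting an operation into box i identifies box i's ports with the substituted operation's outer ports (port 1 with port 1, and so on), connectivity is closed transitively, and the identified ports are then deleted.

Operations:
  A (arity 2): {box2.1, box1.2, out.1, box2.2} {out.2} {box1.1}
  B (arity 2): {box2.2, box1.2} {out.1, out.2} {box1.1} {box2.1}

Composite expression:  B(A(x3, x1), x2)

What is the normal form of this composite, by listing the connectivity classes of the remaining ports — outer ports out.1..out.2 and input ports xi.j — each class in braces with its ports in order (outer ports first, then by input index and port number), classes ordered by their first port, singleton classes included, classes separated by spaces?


{out.1, out.2} {x1.1, x1.2, x3.2} {x2.1} {x2.2} {x3.1}

Two ports join when wires chain via B-identified ports.
stage A: inputs (x3, x1), connectivity {out.1, x1.1, x1.2, x3.2} {out.2} {x3.1}, out.j its boundary
stage B: inputs (x3, x1, x2), connectivity {out.1, out.2} {x1.1, x1.2, x3.2} {x2.1} {x2.2} {x3.1}, out.j its boundary


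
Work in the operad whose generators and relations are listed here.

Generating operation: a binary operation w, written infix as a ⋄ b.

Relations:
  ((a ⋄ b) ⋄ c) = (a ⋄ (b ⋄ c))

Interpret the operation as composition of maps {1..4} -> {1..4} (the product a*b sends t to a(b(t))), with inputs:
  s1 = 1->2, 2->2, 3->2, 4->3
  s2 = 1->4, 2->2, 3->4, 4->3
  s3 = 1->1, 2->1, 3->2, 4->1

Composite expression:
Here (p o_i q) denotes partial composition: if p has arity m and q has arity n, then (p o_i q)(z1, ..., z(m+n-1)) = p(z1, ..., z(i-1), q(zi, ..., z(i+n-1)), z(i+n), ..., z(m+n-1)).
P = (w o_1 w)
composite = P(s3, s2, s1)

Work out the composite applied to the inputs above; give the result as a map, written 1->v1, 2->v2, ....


1->1, 2->1, 3->1, 4->1

(s3 ⋄ s2) = 1->1, 2->1, 3->1, 4->2
((s3 ⋄ s2) ⋄ s1) = 1->1, 2->1, 3->1, 4->1


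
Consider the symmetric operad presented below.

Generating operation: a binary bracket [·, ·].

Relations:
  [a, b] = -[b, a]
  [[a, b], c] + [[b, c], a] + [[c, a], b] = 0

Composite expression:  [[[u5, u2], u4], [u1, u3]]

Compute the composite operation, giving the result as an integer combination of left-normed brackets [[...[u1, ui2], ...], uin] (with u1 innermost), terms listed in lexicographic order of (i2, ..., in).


[[[[u1, u3], u2], u5], u4] - [[[[u1, u3], u4], u2], u5] + [[[[u1, u3], u4], u5], u2] - [[[[u1, u3], u5], u2], u4]

Expand each bracket as ab - ba; the u1-initial words give the coefficients.
Composite bracket: [[[u5, u2], u4], [u1, u3]]
Applying ab - ba throughout gives 16 signed words (2^4 = 16).
Only words starting with u1 matter:
  from u1u3u2u5u4, sign +1: term +[[[[u1, u3], u2], u5], u4]
  from u1u3u4u2u5, sign -1: term -[[[[u1, u3], u4], u2], u5]
  from u1u3u4u5u2, sign +1: term +[[[[u1, u3], u4], u5], u2]
  from u1u3u5u2u4, sign -1: term -[[[[u1, u3], u5], u2], u4]


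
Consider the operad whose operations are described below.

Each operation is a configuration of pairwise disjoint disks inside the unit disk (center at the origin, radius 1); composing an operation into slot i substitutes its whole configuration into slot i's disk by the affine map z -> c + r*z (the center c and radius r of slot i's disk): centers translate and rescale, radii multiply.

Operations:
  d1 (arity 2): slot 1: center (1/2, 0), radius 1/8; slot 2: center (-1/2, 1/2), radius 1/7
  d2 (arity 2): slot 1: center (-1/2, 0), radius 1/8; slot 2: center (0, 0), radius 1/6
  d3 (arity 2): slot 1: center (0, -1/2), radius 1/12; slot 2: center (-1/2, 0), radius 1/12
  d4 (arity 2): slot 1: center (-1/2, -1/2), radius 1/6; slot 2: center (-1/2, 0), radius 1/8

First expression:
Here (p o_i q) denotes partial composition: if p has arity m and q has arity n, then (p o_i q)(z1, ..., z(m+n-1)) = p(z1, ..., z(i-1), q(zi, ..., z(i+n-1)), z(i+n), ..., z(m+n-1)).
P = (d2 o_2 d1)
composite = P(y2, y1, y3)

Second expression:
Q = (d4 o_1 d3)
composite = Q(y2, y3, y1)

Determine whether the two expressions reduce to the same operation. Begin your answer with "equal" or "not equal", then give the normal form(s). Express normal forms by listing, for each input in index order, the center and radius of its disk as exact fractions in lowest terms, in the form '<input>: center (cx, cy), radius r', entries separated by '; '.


not equal: they reduce to y1: center (1/12, 0), radius 1/48; y2: center (-1/2, 0), radius 1/8; y3: center (-1/12, 1/12), radius 1/42 and y1: center (-1/2, 0), radius 1/8; y2: center (-1/2, -7/12), radius 1/72; y3: center (-7/12, -1/2), radius 1/72

The first composite normalizes to y1: center (1/12, 0), radius 1/48; y2: center (-1/2, 0), radius 1/8; y3: center (-1/12, 1/12), radius 1/42
The second composite normalizes to y1: center (-1/2, 0), radius 1/8; y2: center (-1/2, -7/12), radius 1/72; y3: center (-7/12, -1/2), radius 1/72
No match — not equal.


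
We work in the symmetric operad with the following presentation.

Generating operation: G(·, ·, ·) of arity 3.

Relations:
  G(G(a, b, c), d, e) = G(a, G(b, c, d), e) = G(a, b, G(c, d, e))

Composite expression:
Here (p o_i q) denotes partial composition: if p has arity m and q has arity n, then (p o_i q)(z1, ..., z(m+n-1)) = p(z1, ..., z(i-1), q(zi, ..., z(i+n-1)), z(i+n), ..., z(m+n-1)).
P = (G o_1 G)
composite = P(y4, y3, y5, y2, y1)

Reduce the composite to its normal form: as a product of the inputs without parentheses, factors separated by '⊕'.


y4 ⊕ y3 ⊕ y5 ⊕ y2 ⊕ y1


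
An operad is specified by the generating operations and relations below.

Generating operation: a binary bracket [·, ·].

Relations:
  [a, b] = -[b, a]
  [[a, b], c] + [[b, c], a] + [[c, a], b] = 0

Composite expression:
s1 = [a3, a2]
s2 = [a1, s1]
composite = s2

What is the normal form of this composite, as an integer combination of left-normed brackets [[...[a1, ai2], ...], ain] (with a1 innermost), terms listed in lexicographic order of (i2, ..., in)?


-[[a1, a2], a3] + [[a1, a3], a2]

Expand each bracket as ab - ba; the a1-initial words give the coefficients.
Composite bracket: [a1, [a3, a2]]
Each bracket splits as ab - ba, giving 4 signed words (2^2 = 4).
Keep just the words that open with a1:
  the word a1a2a3 carries sign -1 and contributes -[[a1, a2], a3]
  the word a1a3a2 carries sign +1 and contributes +[[a1, a3], a2]


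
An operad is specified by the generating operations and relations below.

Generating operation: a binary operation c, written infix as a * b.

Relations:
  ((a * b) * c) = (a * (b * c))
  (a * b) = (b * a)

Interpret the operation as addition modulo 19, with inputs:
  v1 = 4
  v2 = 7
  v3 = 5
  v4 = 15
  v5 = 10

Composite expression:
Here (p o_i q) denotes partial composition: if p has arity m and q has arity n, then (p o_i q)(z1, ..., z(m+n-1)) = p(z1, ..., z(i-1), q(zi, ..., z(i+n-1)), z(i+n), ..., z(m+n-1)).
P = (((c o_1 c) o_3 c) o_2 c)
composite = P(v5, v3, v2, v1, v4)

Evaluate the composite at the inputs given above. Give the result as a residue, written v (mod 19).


(v3 * v2) = 12
(v5 * (v3 * v2)) = 3
(v1 * v4) = 0
((v5 * (v3 * v2)) * (v1 * v4)) = 3

3 (mod 19)


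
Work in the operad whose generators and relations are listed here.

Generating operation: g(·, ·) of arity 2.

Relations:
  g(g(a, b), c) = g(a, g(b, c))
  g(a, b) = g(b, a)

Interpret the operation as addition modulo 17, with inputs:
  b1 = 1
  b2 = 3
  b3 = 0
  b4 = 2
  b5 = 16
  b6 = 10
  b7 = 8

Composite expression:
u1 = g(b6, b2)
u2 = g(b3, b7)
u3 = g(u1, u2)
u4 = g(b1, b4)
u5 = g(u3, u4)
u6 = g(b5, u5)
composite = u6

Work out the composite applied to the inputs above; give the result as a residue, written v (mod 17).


6 (mod 17)

g(b6, b2) = 13
g(b3, b7) = 8
g(g(b6, b2), g(b3, b7)) = 4
g(b1, b4) = 3
g(g(g(b6, b2), g(b3, b7)), g(b1, b4)) = 7
g(b5, g(g(g(b6, b2), g(b3, b7)), g(b1, b4))) = 6


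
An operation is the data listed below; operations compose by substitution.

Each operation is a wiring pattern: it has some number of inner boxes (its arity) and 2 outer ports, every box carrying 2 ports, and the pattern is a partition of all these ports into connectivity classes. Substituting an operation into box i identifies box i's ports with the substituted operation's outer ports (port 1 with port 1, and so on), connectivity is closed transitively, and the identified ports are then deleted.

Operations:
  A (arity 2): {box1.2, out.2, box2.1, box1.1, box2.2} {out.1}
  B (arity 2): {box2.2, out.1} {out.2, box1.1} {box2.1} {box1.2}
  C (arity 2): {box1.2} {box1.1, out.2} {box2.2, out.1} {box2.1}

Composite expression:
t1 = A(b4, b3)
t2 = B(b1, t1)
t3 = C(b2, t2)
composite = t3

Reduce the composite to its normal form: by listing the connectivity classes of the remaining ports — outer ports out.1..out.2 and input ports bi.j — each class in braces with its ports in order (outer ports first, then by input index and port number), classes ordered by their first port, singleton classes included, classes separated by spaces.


{out.1, b1.1} {out.2, b2.1} {b1.2} {b2.2} {b3.1, b3.2, b4.1, b4.2}
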